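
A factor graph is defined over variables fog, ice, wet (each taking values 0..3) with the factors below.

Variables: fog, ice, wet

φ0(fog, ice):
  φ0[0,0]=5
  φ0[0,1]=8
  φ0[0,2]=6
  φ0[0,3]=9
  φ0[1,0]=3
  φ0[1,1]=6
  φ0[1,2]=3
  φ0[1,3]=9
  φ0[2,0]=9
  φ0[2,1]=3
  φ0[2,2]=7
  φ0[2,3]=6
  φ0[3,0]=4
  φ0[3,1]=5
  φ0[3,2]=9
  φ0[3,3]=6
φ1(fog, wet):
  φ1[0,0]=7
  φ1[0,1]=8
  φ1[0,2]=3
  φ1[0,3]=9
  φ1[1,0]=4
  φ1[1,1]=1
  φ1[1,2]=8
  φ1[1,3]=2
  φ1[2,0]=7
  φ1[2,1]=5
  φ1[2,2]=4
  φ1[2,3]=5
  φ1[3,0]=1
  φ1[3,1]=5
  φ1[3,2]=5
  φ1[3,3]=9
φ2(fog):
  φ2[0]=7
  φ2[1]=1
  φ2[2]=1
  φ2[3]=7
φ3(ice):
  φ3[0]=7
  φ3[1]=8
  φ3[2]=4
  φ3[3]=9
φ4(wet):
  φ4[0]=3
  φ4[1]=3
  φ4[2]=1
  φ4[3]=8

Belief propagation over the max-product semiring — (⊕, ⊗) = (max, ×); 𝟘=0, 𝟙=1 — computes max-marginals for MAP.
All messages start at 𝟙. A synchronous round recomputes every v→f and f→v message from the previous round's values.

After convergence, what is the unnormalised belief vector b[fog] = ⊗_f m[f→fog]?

init: all messages = 𝟙 over 4 values
r1 m[φ0→fog] = [9, 9, 9, 9]
r1 m[φ0→ice] = [9, 8, 9, 9]
r1 m[φ1→fog] = [9, 8, 7, 9]
r1 m[φ1→wet] = [7, 8, 8, 9]
r1 m[φ2→fog] = [7, 1, 1, 7]
r1 m[φ3→ice] = [7, 8, 4, 9]
r1 m[φ4→wet] = [3, 3, 1, 8]
r1 m[fog→φ0] = [1, 1, 1, 1]
r1 m[fog→φ1] = [1, 1, 1, 1]
r1 m[fog→φ2] = [1, 1, 1, 1]
r1 m[ice→φ0] = [1, 1, 1, 1]
r1 m[ice→φ3] = [1, 1, 1, 1]
r1 m[wet→φ1] = [1, 1, 1, 1]
r1 m[wet→φ4] = [1, 1, 1, 1]
r2 m[φ0→fog] = [9, 9, 9, 9]
r2 m[φ0→ice] = [9, 8, 9, 9]
r2 m[φ1→fog] = [9, 8, 7, 9]
r2 m[φ1→wet] = [7, 8, 8, 9]
r2 m[φ2→fog] = [7, 1, 1, 7]
r2 m[φ3→ice] = [7, 8, 4, 9]
r2 m[φ4→wet] = [3, 3, 1, 8]
r2 m[fog→φ0] = [63, 8, 7, 63]
r2 m[fog→φ1] = [63, 9, 9, 63]
r2 m[fog→φ2] = [81, 72, 63, 81]
r2 m[ice→φ0] = [7, 8, 4, 9]
r2 m[ice→φ3] = [9, 8, 9, 9]
r2 m[wet→φ1] = [3, 3, 1, 8]
r2 m[wet→φ4] = [7, 8, 8, 9]
r3 m[φ0→fog] = [81, 81, 63, 54]
r3 m[φ0→ice] = [315, 504, 567, 567]
r3 m[φ1→fog] = [72, 16, 40, 72]
r3 m[φ1→wet] = [441, 504, 315, 567]
r3 m[φ2→fog] = [7, 1, 1, 7]
r3 m[φ3→ice] = [7, 8, 4, 9]
r3 m[φ4→wet] = [3, 3, 1, 8]
r3 m[fog→φ0] = [63, 8, 7, 63]
r3 m[fog→φ1] = [63, 9, 9, 63]
r3 m[fog→φ2] = [81, 72, 63, 81]
r3 m[ice→φ0] = [7, 8, 4, 9]
r3 m[ice→φ3] = [9, 8, 9, 9]
r3 m[wet→φ1] = [3, 3, 1, 8]
r3 m[wet→φ4] = [7, 8, 8, 9]
r4 m[φ0→fog] = [81, 81, 63, 54]
r4 m[φ0→ice] = [315, 504, 567, 567]
r4 m[φ1→fog] = [72, 16, 40, 72]
r4 m[φ1→wet] = [441, 504, 315, 567]
r4 m[φ2→fog] = [7, 1, 1, 7]
r4 m[φ3→ice] = [7, 8, 4, 9]
r4 m[φ4→wet] = [3, 3, 1, 8]
r4 m[fog→φ0] = [504, 16, 40, 504]
r4 m[fog→φ1] = [567, 81, 63, 378]
r4 m[fog→φ2] = [5832, 1296, 2520, 3888]
r4 m[ice→φ0] = [7, 8, 4, 9]
r4 m[ice→φ3] = [315, 504, 567, 567]
r4 m[wet→φ1] = [3, 3, 1, 8]
r4 m[wet→φ4] = [441, 504, 315, 567]
r5 m[φ0→fog] = [81, 81, 63, 54]
r5 m[φ0→ice] = [2520, 4032, 4536, 4536]
r5 m[φ1→fog] = [72, 16, 40, 72]
r5 m[φ1→wet] = [3969, 4536, 1890, 5103]
r5 m[φ2→fog] = [7, 1, 1, 7]
r5 m[φ3→ice] = [7, 8, 4, 9]
r5 m[φ4→wet] = [3, 3, 1, 8]
r5 m[fog→φ0] = [504, 16, 40, 504]
r5 m[fog→φ1] = [567, 81, 63, 378]
r5 m[fog→φ2] = [5832, 1296, 2520, 3888]
r5 m[ice→φ0] = [7, 8, 4, 9]
r5 m[ice→φ3] = [315, 504, 567, 567]
r5 m[wet→φ1] = [3, 3, 1, 8]
r5 m[wet→φ4] = [441, 504, 315, 567]
r6 m[φ0→fog] = [81, 81, 63, 54]
r6 m[φ0→ice] = [2520, 4032, 4536, 4536]
r6 m[φ1→fog] = [72, 16, 40, 72]
r6 m[φ1→wet] = [3969, 4536, 1890, 5103]
r6 m[φ2→fog] = [7, 1, 1, 7]
r6 m[φ3→ice] = [7, 8, 4, 9]
r6 m[φ4→wet] = [3, 3, 1, 8]
r6 m[fog→φ0] = [504, 16, 40, 504]
r6 m[fog→φ1] = [567, 81, 63, 378]
r6 m[fog→φ2] = [5832, 1296, 2520, 3888]
r6 m[ice→φ0] = [7, 8, 4, 9]
r6 m[ice→φ3] = [2520, 4032, 4536, 4536]
r6 m[wet→φ1] = [3, 3, 1, 8]
r6 m[wet→φ4] = [3969, 4536, 1890, 5103]
r7 m[φ0→fog] = [81, 81, 63, 54]
r7 m[φ0→ice] = [2520, 4032, 4536, 4536]
r7 m[φ1→fog] = [72, 16, 40, 72]
r7 m[φ1→wet] = [3969, 4536, 1890, 5103]
r7 m[φ2→fog] = [7, 1, 1, 7]
r7 m[φ3→ice] = [7, 8, 4, 9]
r7 m[φ4→wet] = [3, 3, 1, 8]
r7 m[fog→φ0] = [504, 16, 40, 504]
r7 m[fog→φ1] = [567, 81, 63, 378]
r7 m[fog→φ2] = [5832, 1296, 2520, 3888]
r7 m[ice→φ0] = [7, 8, 4, 9]
r7 m[ice→φ3] = [2520, 4032, 4536, 4536]
r7 m[wet→φ1] = [3, 3, 1, 8]
r7 m[wet→φ4] = [3969, 4536, 1890, 5103]
fixed point reached at round 7
b[fog] = ⊗ incoming = [40824, 1296, 2520, 27216]

b[fog] = [40824, 1296, 2520, 27216]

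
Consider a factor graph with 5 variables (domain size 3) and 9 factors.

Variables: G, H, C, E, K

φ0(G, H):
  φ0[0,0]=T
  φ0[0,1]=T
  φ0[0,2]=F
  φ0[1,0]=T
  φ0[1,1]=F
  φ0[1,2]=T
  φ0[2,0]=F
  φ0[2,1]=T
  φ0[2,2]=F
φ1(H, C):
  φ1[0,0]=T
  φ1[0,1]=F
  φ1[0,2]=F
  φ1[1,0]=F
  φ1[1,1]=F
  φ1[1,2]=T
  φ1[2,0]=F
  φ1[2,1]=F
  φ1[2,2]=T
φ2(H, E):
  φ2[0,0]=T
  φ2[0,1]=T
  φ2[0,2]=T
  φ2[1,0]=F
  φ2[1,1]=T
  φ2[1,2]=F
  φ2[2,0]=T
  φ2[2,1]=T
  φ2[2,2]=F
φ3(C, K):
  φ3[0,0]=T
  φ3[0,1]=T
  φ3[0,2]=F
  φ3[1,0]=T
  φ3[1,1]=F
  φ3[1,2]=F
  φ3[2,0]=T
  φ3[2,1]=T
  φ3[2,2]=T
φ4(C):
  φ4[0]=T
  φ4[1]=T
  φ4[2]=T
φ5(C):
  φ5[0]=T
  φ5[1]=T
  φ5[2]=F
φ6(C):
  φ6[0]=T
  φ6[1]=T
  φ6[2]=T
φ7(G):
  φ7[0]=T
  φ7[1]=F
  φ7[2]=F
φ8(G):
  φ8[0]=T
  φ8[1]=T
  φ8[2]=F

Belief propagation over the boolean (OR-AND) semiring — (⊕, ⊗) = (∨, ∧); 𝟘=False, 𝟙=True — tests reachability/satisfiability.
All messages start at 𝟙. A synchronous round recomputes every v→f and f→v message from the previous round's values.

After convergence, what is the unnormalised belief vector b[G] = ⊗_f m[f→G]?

init: all messages = 𝟙 over 3 values
r1 m[φ0→G] = [T, T, T]
r1 m[φ0→H] = [T, T, T]
r1 m[φ1→H] = [T, T, T]
r1 m[φ1→C] = [T, F, T]
r1 m[φ2→H] = [T, T, T]
r1 m[φ2→E] = [T, T, T]
r1 m[φ3→C] = [T, T, T]
r1 m[φ3→K] = [T, T, T]
r1 m[φ4→C] = [T, T, T]
r1 m[φ5→C] = [T, T, F]
r1 m[φ6→C] = [T, T, T]
r1 m[φ7→G] = [T, F, F]
r1 m[φ8→G] = [T, T, F]
r1 m[G→φ0] = [T, T, T]
r1 m[G→φ7] = [T, T, T]
r1 m[G→φ8] = [T, T, T]
r1 m[H→φ0] = [T, T, T]
r1 m[H→φ1] = [T, T, T]
r1 m[H→φ2] = [T, T, T]
r1 m[C→φ1] = [T, T, T]
r1 m[C→φ3] = [T, T, T]
r1 m[C→φ4] = [T, T, T]
r1 m[C→φ5] = [T, T, T]
r1 m[C→φ6] = [T, T, T]
r1 m[E→φ2] = [T, T, T]
r1 m[K→φ3] = [T, T, T]
r2 m[φ0→G] = [T, T, T]
r2 m[φ0→H] = [T, T, T]
r2 m[φ1→H] = [T, T, T]
r2 m[φ1→C] = [T, F, T]
r2 m[φ2→H] = [T, T, T]
r2 m[φ2→E] = [T, T, T]
r2 m[φ3→C] = [T, T, T]
r2 m[φ3→K] = [T, T, T]
r2 m[φ4→C] = [T, T, T]
r2 m[φ5→C] = [T, T, F]
r2 m[φ6→C] = [T, T, T]
r2 m[φ7→G] = [T, F, F]
r2 m[φ8→G] = [T, T, F]
r2 m[G→φ0] = [T, F, F]
r2 m[G→φ7] = [T, T, F]
r2 m[G→φ8] = [T, F, F]
r2 m[H→φ0] = [T, T, T]
r2 m[H→φ1] = [T, T, T]
r2 m[H→φ2] = [T, T, T]
r2 m[C→φ1] = [T, T, F]
r2 m[C→φ3] = [T, F, F]
r2 m[C→φ4] = [T, F, F]
r2 m[C→φ5] = [T, F, T]
r2 m[C→φ6] = [T, F, F]
r2 m[E→φ2] = [T, T, T]
r2 m[K→φ3] = [T, T, T]
r3 m[φ0→G] = [T, T, T]
r3 m[φ0→H] = [T, T, F]
r3 m[φ1→H] = [T, F, F]
r3 m[φ1→C] = [T, F, T]
r3 m[φ2→H] = [T, T, T]
r3 m[φ2→E] = [T, T, T]
r3 m[φ3→C] = [T, T, T]
r3 m[φ3→K] = [T, T, F]
r3 m[φ4→C] = [T, T, T]
r3 m[φ5→C] = [T, T, F]
r3 m[φ6→C] = [T, T, T]
r3 m[φ7→G] = [T, F, F]
r3 m[φ8→G] = [T, T, F]
r3 m[G→φ0] = [T, F, F]
r3 m[G→φ7] = [T, T, F]
r3 m[G→φ8] = [T, F, F]
r3 m[H→φ0] = [T, T, T]
r3 m[H→φ1] = [T, T, T]
r3 m[H→φ2] = [T, T, T]
r3 m[C→φ1] = [T, T, F]
r3 m[C→φ3] = [T, F, F]
r3 m[C→φ4] = [T, F, F]
r3 m[C→φ5] = [T, F, T]
r3 m[C→φ6] = [T, F, F]
r3 m[E→φ2] = [T, T, T]
r3 m[K→φ3] = [T, T, T]
r4 m[φ0→G] = [T, T, T]
r4 m[φ0→H] = [T, T, F]
r4 m[φ1→H] = [T, F, F]
r4 m[φ1→C] = [T, F, T]
r4 m[φ2→H] = [T, T, T]
r4 m[φ2→E] = [T, T, T]
r4 m[φ3→C] = [T, T, T]
r4 m[φ3→K] = [T, T, F]
r4 m[φ4→C] = [T, T, T]
r4 m[φ5→C] = [T, T, F]
r4 m[φ6→C] = [T, T, T]
r4 m[φ7→G] = [T, F, F]
r4 m[φ8→G] = [T, T, F]
r4 m[G→φ0] = [T, F, F]
r4 m[G→φ7] = [T, T, F]
r4 m[G→φ8] = [T, F, F]
r4 m[H→φ0] = [T, F, F]
r4 m[H→φ1] = [T, T, F]
r4 m[H→φ2] = [T, F, F]
r4 m[C→φ1] = [T, T, F]
r4 m[C→φ3] = [T, F, F]
r4 m[C→φ4] = [T, F, F]
r4 m[C→φ5] = [T, F, T]
r4 m[C→φ6] = [T, F, F]
r4 m[E→φ2] = [T, T, T]
r4 m[K→φ3] = [T, T, T]
r5 m[φ0→G] = [T, T, F]
r5 m[φ0→H] = [T, T, F]
r5 m[φ1→H] = [T, F, F]
r5 m[φ1→C] = [T, F, T]
r5 m[φ2→H] = [T, T, T]
r5 m[φ2→E] = [T, T, T]
r5 m[φ3→C] = [T, T, T]
r5 m[φ3→K] = [T, T, F]
r5 m[φ4→C] = [T, T, T]
r5 m[φ5→C] = [T, T, F]
r5 m[φ6→C] = [T, T, T]
r5 m[φ7→G] = [T, F, F]
r5 m[φ8→G] = [T, T, F]
r5 m[G→φ0] = [T, F, F]
r5 m[G→φ7] = [T, T, F]
r5 m[G→φ8] = [T, F, F]
r5 m[H→φ0] = [T, F, F]
r5 m[H→φ1] = [T, T, F]
r5 m[H→φ2] = [T, F, F]
r5 m[C→φ1] = [T, T, F]
r5 m[C→φ3] = [T, F, F]
r5 m[C→φ4] = [T, F, F]
r5 m[C→φ5] = [T, F, T]
r5 m[C→φ6] = [T, F, F]
r5 m[E→φ2] = [T, T, T]
r5 m[K→φ3] = [T, T, T]
r6 m[φ0→G] = [T, T, F]
r6 m[φ0→H] = [T, T, F]
r6 m[φ1→H] = [T, F, F]
r6 m[φ1→C] = [T, F, T]
r6 m[φ2→H] = [T, T, T]
r6 m[φ2→E] = [T, T, T]
r6 m[φ3→C] = [T, T, T]
r6 m[φ3→K] = [T, T, F]
r6 m[φ4→C] = [T, T, T]
r6 m[φ5→C] = [T, T, F]
r6 m[φ6→C] = [T, T, T]
r6 m[φ7→G] = [T, F, F]
r6 m[φ8→G] = [T, T, F]
r6 m[G→φ0] = [T, F, F]
r6 m[G→φ7] = [T, T, F]
r6 m[G→φ8] = [T, F, F]
r6 m[H→φ0] = [T, F, F]
r6 m[H→φ1] = [T, T, F]
r6 m[H→φ2] = [T, F, F]
r6 m[C→φ1] = [T, T, F]
r6 m[C→φ3] = [T, F, F]
r6 m[C→φ4] = [T, F, F]
r6 m[C→φ5] = [T, F, T]
r6 m[C→φ6] = [T, F, F]
r6 m[E→φ2] = [T, T, T]
r6 m[K→φ3] = [T, T, T]
fixed point reached at round 6
b[G] = ⊗ incoming = [T, F, F]

b[G] = [T, F, F]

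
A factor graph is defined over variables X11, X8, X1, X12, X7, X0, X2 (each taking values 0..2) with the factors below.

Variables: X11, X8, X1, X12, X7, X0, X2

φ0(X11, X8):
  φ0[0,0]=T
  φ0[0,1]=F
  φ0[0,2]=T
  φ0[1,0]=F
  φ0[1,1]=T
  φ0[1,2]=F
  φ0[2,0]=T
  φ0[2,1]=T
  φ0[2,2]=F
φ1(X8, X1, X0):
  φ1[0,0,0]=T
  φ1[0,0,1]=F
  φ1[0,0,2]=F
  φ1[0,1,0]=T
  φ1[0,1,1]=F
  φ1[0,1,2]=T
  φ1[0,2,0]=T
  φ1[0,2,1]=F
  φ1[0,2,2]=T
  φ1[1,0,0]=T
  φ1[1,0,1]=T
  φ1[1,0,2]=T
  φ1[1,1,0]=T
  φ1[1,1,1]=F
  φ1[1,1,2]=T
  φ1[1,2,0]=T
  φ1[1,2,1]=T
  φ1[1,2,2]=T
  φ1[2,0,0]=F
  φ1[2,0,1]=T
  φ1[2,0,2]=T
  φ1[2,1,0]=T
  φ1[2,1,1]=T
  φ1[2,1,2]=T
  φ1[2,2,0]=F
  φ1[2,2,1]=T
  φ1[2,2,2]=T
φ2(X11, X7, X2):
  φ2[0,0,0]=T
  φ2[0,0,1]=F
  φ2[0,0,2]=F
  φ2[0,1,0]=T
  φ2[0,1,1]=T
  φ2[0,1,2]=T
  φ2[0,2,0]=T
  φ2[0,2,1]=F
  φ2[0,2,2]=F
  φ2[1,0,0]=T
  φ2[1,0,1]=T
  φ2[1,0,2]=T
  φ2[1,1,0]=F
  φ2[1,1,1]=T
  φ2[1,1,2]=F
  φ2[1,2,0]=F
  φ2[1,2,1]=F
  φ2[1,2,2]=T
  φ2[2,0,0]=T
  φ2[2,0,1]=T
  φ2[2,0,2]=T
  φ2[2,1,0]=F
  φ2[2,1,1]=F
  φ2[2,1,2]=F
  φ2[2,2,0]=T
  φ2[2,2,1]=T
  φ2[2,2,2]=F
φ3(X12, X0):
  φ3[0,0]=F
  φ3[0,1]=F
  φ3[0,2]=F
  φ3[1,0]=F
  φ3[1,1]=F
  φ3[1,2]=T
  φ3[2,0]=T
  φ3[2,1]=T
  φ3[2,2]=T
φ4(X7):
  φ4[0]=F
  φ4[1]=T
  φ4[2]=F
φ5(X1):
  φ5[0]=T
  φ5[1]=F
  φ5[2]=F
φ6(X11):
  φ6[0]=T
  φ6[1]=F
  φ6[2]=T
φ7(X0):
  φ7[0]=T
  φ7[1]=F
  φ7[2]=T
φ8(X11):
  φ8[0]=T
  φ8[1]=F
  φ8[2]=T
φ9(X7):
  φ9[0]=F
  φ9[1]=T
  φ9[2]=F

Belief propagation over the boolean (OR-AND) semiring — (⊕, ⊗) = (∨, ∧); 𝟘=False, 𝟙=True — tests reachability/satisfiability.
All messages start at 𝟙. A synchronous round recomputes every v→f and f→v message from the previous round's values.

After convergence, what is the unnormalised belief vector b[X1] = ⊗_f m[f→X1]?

init: all messages = 𝟙 over 3 values
r1 m[φ0→X11] = [T, T, T]
r1 m[φ0→X8] = [T, T, T]
r1 m[φ1→X8] = [T, T, T]
r1 m[φ1→X1] = [T, T, T]
r1 m[φ1→X0] = [T, T, T]
r1 m[φ2→X11] = [T, T, T]
r1 m[φ2→X7] = [T, T, T]
r1 m[φ2→X2] = [T, T, T]
r1 m[φ3→X12] = [F, T, T]
r1 m[φ3→X0] = [T, T, T]
r1 m[φ4→X7] = [F, T, F]
r1 m[φ5→X1] = [T, F, F]
r1 m[φ6→X11] = [T, F, T]
r1 m[φ7→X0] = [T, F, T]
r1 m[φ8→X11] = [T, F, T]
r1 m[φ9→X7] = [F, T, F]
r1 m[X11→φ0] = [T, T, T]
r1 m[X11→φ2] = [T, T, T]
r1 m[X11→φ6] = [T, T, T]
r1 m[X11→φ8] = [T, T, T]
r1 m[X8→φ0] = [T, T, T]
r1 m[X8→φ1] = [T, T, T]
r1 m[X1→φ1] = [T, T, T]
r1 m[X1→φ5] = [T, T, T]
r1 m[X12→φ3] = [T, T, T]
r1 m[X7→φ2] = [T, T, T]
r1 m[X7→φ4] = [T, T, T]
r1 m[X7→φ9] = [T, T, T]
r1 m[X0→φ1] = [T, T, T]
r1 m[X0→φ3] = [T, T, T]
r1 m[X0→φ7] = [T, T, T]
r1 m[X2→φ2] = [T, T, T]
r2 m[φ0→X11] = [T, T, T]
r2 m[φ0→X8] = [T, T, T]
r2 m[φ1→X8] = [T, T, T]
r2 m[φ1→X1] = [T, T, T]
r2 m[φ1→X0] = [T, T, T]
r2 m[φ2→X11] = [T, T, T]
r2 m[φ2→X7] = [T, T, T]
r2 m[φ2→X2] = [T, T, T]
r2 m[φ3→X12] = [F, T, T]
r2 m[φ3→X0] = [T, T, T]
r2 m[φ4→X7] = [F, T, F]
r2 m[φ5→X1] = [T, F, F]
r2 m[φ6→X11] = [T, F, T]
r2 m[φ7→X0] = [T, F, T]
r2 m[φ8→X11] = [T, F, T]
r2 m[φ9→X7] = [F, T, F]
r2 m[X11→φ0] = [T, F, T]
r2 m[X11→φ2] = [T, F, T]
r2 m[X11→φ6] = [T, F, T]
r2 m[X11→φ8] = [T, F, T]
r2 m[X8→φ0] = [T, T, T]
r2 m[X8→φ1] = [T, T, T]
r2 m[X1→φ1] = [T, F, F]
r2 m[X1→φ5] = [T, T, T]
r2 m[X12→φ3] = [T, T, T]
r2 m[X7→φ2] = [F, T, F]
r2 m[X7→φ4] = [F, T, F]
r2 m[X7→φ9] = [F, T, F]
r2 m[X0→φ1] = [T, F, T]
r2 m[X0→φ3] = [T, F, T]
r2 m[X0→φ7] = [T, T, T]
r2 m[X2→φ2] = [T, T, T]
r3 m[φ0→X11] = [T, T, T]
r3 m[φ0→X8] = [T, T, T]
r3 m[φ1→X8] = [T, T, T]
r3 m[φ1→X1] = [T, T, T]
r3 m[φ1→X0] = [T, T, T]
r3 m[φ2→X11] = [T, T, F]
r3 m[φ2→X7] = [T, T, T]
r3 m[φ2→X2] = [T, T, T]
r3 m[φ3→X12] = [F, T, T]
r3 m[φ3→X0] = [T, T, T]
r3 m[φ4→X7] = [F, T, F]
r3 m[φ5→X1] = [T, F, F]
r3 m[φ6→X11] = [T, F, T]
r3 m[φ7→X0] = [T, F, T]
r3 m[φ8→X11] = [T, F, T]
r3 m[φ9→X7] = [F, T, F]
r3 m[X11→φ0] = [T, F, T]
r3 m[X11→φ2] = [T, F, T]
r3 m[X11→φ6] = [T, F, T]
r3 m[X11→φ8] = [T, F, T]
r3 m[X8→φ0] = [T, T, T]
r3 m[X8→φ1] = [T, T, T]
r3 m[X1→φ1] = [T, F, F]
r3 m[X1→φ5] = [T, T, T]
r3 m[X12→φ3] = [T, T, T]
r3 m[X7→φ2] = [F, T, F]
r3 m[X7→φ4] = [F, T, F]
r3 m[X7→φ9] = [F, T, F]
r3 m[X0→φ1] = [T, F, T]
r3 m[X0→φ3] = [T, F, T]
r3 m[X0→φ7] = [T, T, T]
r3 m[X2→φ2] = [T, T, T]
r4 m[φ0→X11] = [T, T, T]
r4 m[φ0→X8] = [T, T, T]
r4 m[φ1→X8] = [T, T, T]
r4 m[φ1→X1] = [T, T, T]
r4 m[φ1→X0] = [T, T, T]
r4 m[φ2→X11] = [T, T, F]
r4 m[φ2→X7] = [T, T, T]
r4 m[φ2→X2] = [T, T, T]
r4 m[φ3→X12] = [F, T, T]
r4 m[φ3→X0] = [T, T, T]
r4 m[φ4→X7] = [F, T, F]
r4 m[φ5→X1] = [T, F, F]
r4 m[φ6→X11] = [T, F, T]
r4 m[φ7→X0] = [T, F, T]
r4 m[φ8→X11] = [T, F, T]
r4 m[φ9→X7] = [F, T, F]
r4 m[X11→φ0] = [T, F, F]
r4 m[X11→φ2] = [T, F, T]
r4 m[X11→φ6] = [T, F, F]
r4 m[X11→φ8] = [T, F, F]
r4 m[X8→φ0] = [T, T, T]
r4 m[X8→φ1] = [T, T, T]
r4 m[X1→φ1] = [T, F, F]
r4 m[X1→φ5] = [T, T, T]
r4 m[X12→φ3] = [T, T, T]
r4 m[X7→φ2] = [F, T, F]
r4 m[X7→φ4] = [F, T, F]
r4 m[X7→φ9] = [F, T, F]
r4 m[X0→φ1] = [T, F, T]
r4 m[X0→φ3] = [T, F, T]
r4 m[X0→φ7] = [T, T, T]
r4 m[X2→φ2] = [T, T, T]
r5 m[φ0→X11] = [T, T, T]
r5 m[φ0→X8] = [T, F, T]
r5 m[φ1→X8] = [T, T, T]
r5 m[φ1→X1] = [T, T, T]
r5 m[φ1→X0] = [T, T, T]
r5 m[φ2→X11] = [T, T, F]
r5 m[φ2→X7] = [T, T, T]
r5 m[φ2→X2] = [T, T, T]
r5 m[φ3→X12] = [F, T, T]
r5 m[φ3→X0] = [T, T, T]
r5 m[φ4→X7] = [F, T, F]
r5 m[φ5→X1] = [T, F, F]
r5 m[φ6→X11] = [T, F, T]
r5 m[φ7→X0] = [T, F, T]
r5 m[φ8→X11] = [T, F, T]
r5 m[φ9→X7] = [F, T, F]
r5 m[X11→φ0] = [T, F, F]
r5 m[X11→φ2] = [T, F, T]
r5 m[X11→φ6] = [T, F, F]
r5 m[X11→φ8] = [T, F, F]
r5 m[X8→φ0] = [T, T, T]
r5 m[X8→φ1] = [T, T, T]
r5 m[X1→φ1] = [T, F, F]
r5 m[X1→φ5] = [T, T, T]
r5 m[X12→φ3] = [T, T, T]
r5 m[X7→φ2] = [F, T, F]
r5 m[X7→φ4] = [F, T, F]
r5 m[X7→φ9] = [F, T, F]
r5 m[X0→φ1] = [T, F, T]
r5 m[X0→φ3] = [T, F, T]
r5 m[X0→φ7] = [T, T, T]
r5 m[X2→φ2] = [T, T, T]
r6 m[φ0→X11] = [T, T, T]
r6 m[φ0→X8] = [T, F, T]
r6 m[φ1→X8] = [T, T, T]
r6 m[φ1→X1] = [T, T, T]
r6 m[φ1→X0] = [T, T, T]
r6 m[φ2→X11] = [T, T, F]
r6 m[φ2→X7] = [T, T, T]
r6 m[φ2→X2] = [T, T, T]
r6 m[φ3→X12] = [F, T, T]
r6 m[φ3→X0] = [T, T, T]
r6 m[φ4→X7] = [F, T, F]
r6 m[φ5→X1] = [T, F, F]
r6 m[φ6→X11] = [T, F, T]
r6 m[φ7→X0] = [T, F, T]
r6 m[φ8→X11] = [T, F, T]
r6 m[φ9→X7] = [F, T, F]
r6 m[X11→φ0] = [T, F, F]
r6 m[X11→φ2] = [T, F, T]
r6 m[X11→φ6] = [T, F, F]
r6 m[X11→φ8] = [T, F, F]
r6 m[X8→φ0] = [T, T, T]
r6 m[X8→φ1] = [T, F, T]
r6 m[X1→φ1] = [T, F, F]
r6 m[X1→φ5] = [T, T, T]
r6 m[X12→φ3] = [T, T, T]
r6 m[X7→φ2] = [F, T, F]
r6 m[X7→φ4] = [F, T, F]
r6 m[X7→φ9] = [F, T, F]
r6 m[X0→φ1] = [T, F, T]
r6 m[X0→φ3] = [T, F, T]
r6 m[X0→φ7] = [T, T, T]
r6 m[X2→φ2] = [T, T, T]
r7 m[φ0→X11] = [T, T, T]
r7 m[φ0→X8] = [T, F, T]
r7 m[φ1→X8] = [T, T, T]
r7 m[φ1→X1] = [T, T, T]
r7 m[φ1→X0] = [T, T, T]
r7 m[φ2→X11] = [T, T, F]
r7 m[φ2→X7] = [T, T, T]
r7 m[φ2→X2] = [T, T, T]
r7 m[φ3→X12] = [F, T, T]
r7 m[φ3→X0] = [T, T, T]
r7 m[φ4→X7] = [F, T, F]
r7 m[φ5→X1] = [T, F, F]
r7 m[φ6→X11] = [T, F, T]
r7 m[φ7→X0] = [T, F, T]
r7 m[φ8→X11] = [T, F, T]
r7 m[φ9→X7] = [F, T, F]
r7 m[X11→φ0] = [T, F, F]
r7 m[X11→φ2] = [T, F, T]
r7 m[X11→φ6] = [T, F, F]
r7 m[X11→φ8] = [T, F, F]
r7 m[X8→φ0] = [T, T, T]
r7 m[X8→φ1] = [T, F, T]
r7 m[X1→φ1] = [T, F, F]
r7 m[X1→φ5] = [T, T, T]
r7 m[X12→φ3] = [T, T, T]
r7 m[X7→φ2] = [F, T, F]
r7 m[X7→φ4] = [F, T, F]
r7 m[X7→φ9] = [F, T, F]
r7 m[X0→φ1] = [T, F, T]
r7 m[X0→φ3] = [T, F, T]
r7 m[X0→φ7] = [T, T, T]
r7 m[X2→φ2] = [T, T, T]
fixed point reached at round 7
b[X1] = ⊗ incoming = [T, F, F]

b[X1] = [T, F, F]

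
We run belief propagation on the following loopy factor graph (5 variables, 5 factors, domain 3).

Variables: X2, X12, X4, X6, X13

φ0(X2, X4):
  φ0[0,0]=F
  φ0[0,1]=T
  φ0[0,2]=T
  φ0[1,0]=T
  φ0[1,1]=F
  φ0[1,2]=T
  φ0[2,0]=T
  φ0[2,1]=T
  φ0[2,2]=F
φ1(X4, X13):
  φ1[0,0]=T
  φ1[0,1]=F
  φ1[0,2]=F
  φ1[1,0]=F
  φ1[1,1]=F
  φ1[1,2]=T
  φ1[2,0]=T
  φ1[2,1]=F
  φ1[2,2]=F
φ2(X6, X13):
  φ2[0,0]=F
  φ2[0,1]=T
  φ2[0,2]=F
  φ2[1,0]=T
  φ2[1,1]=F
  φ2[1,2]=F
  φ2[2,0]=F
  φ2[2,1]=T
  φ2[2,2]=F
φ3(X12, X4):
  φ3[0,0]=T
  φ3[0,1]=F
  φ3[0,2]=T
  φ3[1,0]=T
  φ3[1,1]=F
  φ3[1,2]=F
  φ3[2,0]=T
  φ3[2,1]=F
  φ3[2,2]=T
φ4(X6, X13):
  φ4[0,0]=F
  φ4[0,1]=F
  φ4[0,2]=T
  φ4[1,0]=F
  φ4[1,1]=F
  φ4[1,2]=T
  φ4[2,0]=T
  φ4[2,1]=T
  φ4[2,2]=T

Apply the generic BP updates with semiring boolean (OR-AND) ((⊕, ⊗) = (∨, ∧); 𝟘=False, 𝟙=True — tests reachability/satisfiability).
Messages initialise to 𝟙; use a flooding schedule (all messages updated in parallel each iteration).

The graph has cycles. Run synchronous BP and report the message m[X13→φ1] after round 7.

message @ round 7 = [F, F, F]

init: all messages = 𝟙 over 3 values
r1 m[φ0→X2] = [T, T, T]
r1 m[φ0→X4] = [T, T, T]
r1 m[φ1→X4] = [T, T, T]
r1 m[φ1→X13] = [T, F, T]
r1 m[φ2→X6] = [T, T, T]
r1 m[φ2→X13] = [T, T, F]
r1 m[φ3→X12] = [T, T, T]
r1 m[φ3→X4] = [T, F, T]
r1 m[φ4→X6] = [T, T, T]
r1 m[φ4→X13] = [T, T, T]
r1 m[X2→φ0] = [T, T, T]
r1 m[X12→φ3] = [T, T, T]
r1 m[X4→φ0] = [T, T, T]
r1 m[X4→φ1] = [T, T, T]
r1 m[X4→φ3] = [T, T, T]
r1 m[X6→φ2] = [T, T, T]
r1 m[X6→φ4] = [T, T, T]
r1 m[X13→φ1] = [T, T, T]
r1 m[X13→φ2] = [T, T, T]
r1 m[X13→φ4] = [T, T, T]
r2 m[φ0→X2] = [T, T, T]
r2 m[φ0→X4] = [T, T, T]
r2 m[φ1→X4] = [T, T, T]
r2 m[φ1→X13] = [T, F, T]
r2 m[φ2→X6] = [T, T, T]
r2 m[φ2→X13] = [T, T, F]
r2 m[φ3→X12] = [T, T, T]
r2 m[φ3→X4] = [T, F, T]
r2 m[φ4→X6] = [T, T, T]
r2 m[φ4→X13] = [T, T, T]
r2 m[X2→φ0] = [T, T, T]
r2 m[X12→φ3] = [T, T, T]
r2 m[X4→φ0] = [T, F, T]
r2 m[X4→φ1] = [T, F, T]
r2 m[X4→φ3] = [T, T, T]
r2 m[X6→φ2] = [T, T, T]
r2 m[X6→φ4] = [T, T, T]
r2 m[X13→φ1] = [T, T, F]
r2 m[X13→φ2] = [T, F, T]
r2 m[X13→φ4] = [T, F, F]
r3 m[φ0→X2] = [T, T, T]
r3 m[φ0→X4] = [T, T, T]
r3 m[φ1→X4] = [T, F, T]
r3 m[φ1→X13] = [T, F, F]
r3 m[φ2→X6] = [F, T, F]
r3 m[φ2→X13] = [T, T, F]
r3 m[φ3→X12] = [T, T, T]
r3 m[φ3→X4] = [T, F, T]
r3 m[φ4→X6] = [F, F, T]
r3 m[φ4→X13] = [T, T, T]
r3 m[X2→φ0] = [T, T, T]
r3 m[X12→φ3] = [T, T, T]
r3 m[X4→φ0] = [T, F, T]
r3 m[X4→φ1] = [T, F, T]
r3 m[X4→φ3] = [T, T, T]
r3 m[X6→φ2] = [T, T, T]
r3 m[X6→φ4] = [T, T, T]
r3 m[X13→φ1] = [T, T, F]
r3 m[X13→φ2] = [T, F, T]
r3 m[X13→φ4] = [T, F, F]
r4 m[φ0→X2] = [T, T, T]
r4 m[φ0→X4] = [T, T, T]
r4 m[φ1→X4] = [T, F, T]
r4 m[φ1→X13] = [T, F, F]
r4 m[φ2→X6] = [F, T, F]
r4 m[φ2→X13] = [T, T, F]
r4 m[φ3→X12] = [T, T, T]
r4 m[φ3→X4] = [T, F, T]
r4 m[φ4→X6] = [F, F, T]
r4 m[φ4→X13] = [T, T, T]
r4 m[X2→φ0] = [T, T, T]
r4 m[X12→φ3] = [T, T, T]
r4 m[X4→φ0] = [T, F, T]
r4 m[X4→φ1] = [T, F, T]
r4 m[X4→φ3] = [T, F, T]
r4 m[X6→φ2] = [F, F, T]
r4 m[X6→φ4] = [F, T, F]
r4 m[X13→φ1] = [T, T, F]
r4 m[X13→φ2] = [T, F, F]
r4 m[X13→φ4] = [T, F, F]
r5 m[φ0→X2] = [T, T, T]
r5 m[φ0→X4] = [T, T, T]
r5 m[φ1→X4] = [T, F, T]
r5 m[φ1→X13] = [T, F, F]
r5 m[φ2→X6] = [F, T, F]
r5 m[φ2→X13] = [F, T, F]
r5 m[φ3→X12] = [T, T, T]
r5 m[φ3→X4] = [T, F, T]
r5 m[φ4→X6] = [F, F, T]
r5 m[φ4→X13] = [F, F, T]
r5 m[X2→φ0] = [T, T, T]
r5 m[X12→φ3] = [T, T, T]
r5 m[X4→φ0] = [T, F, T]
r5 m[X4→φ1] = [T, F, T]
r5 m[X4→φ3] = [T, F, T]
r5 m[X6→φ2] = [F, F, T]
r5 m[X6→φ4] = [F, T, F]
r5 m[X13→φ1] = [T, T, F]
r5 m[X13→φ2] = [T, F, F]
r5 m[X13→φ4] = [T, F, F]
r6 m[φ0→X2] = [T, T, T]
r6 m[φ0→X4] = [T, T, T]
r6 m[φ1→X4] = [T, F, T]
r6 m[φ1→X13] = [T, F, F]
r6 m[φ2→X6] = [F, T, F]
r6 m[φ2→X13] = [F, T, F]
r6 m[φ3→X12] = [T, T, T]
r6 m[φ3→X4] = [T, F, T]
r6 m[φ4→X6] = [F, F, T]
r6 m[φ4→X13] = [F, F, T]
r6 m[X2→φ0] = [T, T, T]
r6 m[X12→φ3] = [T, T, T]
r6 m[X4→φ0] = [T, F, T]
r6 m[X4→φ1] = [T, F, T]
r6 m[X4→φ3] = [T, F, T]
r6 m[X6→φ2] = [F, F, T]
r6 m[X6→φ4] = [F, T, F]
r6 m[X13→φ1] = [F, F, F]
r6 m[X13→φ2] = [F, F, F]
r6 m[X13→φ4] = [F, F, F]
r7 m[φ0→X2] = [T, T, T]
r7 m[φ0→X4] = [T, T, T]
r7 m[φ1→X4] = [F, F, F]
r7 m[φ1→X13] = [T, F, F]
r7 m[φ2→X6] = [F, F, F]
r7 m[φ2→X13] = [F, T, F]
r7 m[φ3→X12] = [T, T, T]
r7 m[φ3→X4] = [T, F, T]
r7 m[φ4→X6] = [F, F, F]
r7 m[φ4→X13] = [F, F, T]
r7 m[X2→φ0] = [T, T, T]
r7 m[X12→φ3] = [T, T, T]
r7 m[X4→φ0] = [T, F, T]
r7 m[X4→φ1] = [T, F, T]
r7 m[X4→φ3] = [T, F, T]
r7 m[X6→φ2] = [F, F, T]
r7 m[X6→φ4] = [F, T, F]
r7 m[X13→φ1] = [F, F, F]
r7 m[X13→φ2] = [F, F, F]
r7 m[X13→φ4] = [F, F, F]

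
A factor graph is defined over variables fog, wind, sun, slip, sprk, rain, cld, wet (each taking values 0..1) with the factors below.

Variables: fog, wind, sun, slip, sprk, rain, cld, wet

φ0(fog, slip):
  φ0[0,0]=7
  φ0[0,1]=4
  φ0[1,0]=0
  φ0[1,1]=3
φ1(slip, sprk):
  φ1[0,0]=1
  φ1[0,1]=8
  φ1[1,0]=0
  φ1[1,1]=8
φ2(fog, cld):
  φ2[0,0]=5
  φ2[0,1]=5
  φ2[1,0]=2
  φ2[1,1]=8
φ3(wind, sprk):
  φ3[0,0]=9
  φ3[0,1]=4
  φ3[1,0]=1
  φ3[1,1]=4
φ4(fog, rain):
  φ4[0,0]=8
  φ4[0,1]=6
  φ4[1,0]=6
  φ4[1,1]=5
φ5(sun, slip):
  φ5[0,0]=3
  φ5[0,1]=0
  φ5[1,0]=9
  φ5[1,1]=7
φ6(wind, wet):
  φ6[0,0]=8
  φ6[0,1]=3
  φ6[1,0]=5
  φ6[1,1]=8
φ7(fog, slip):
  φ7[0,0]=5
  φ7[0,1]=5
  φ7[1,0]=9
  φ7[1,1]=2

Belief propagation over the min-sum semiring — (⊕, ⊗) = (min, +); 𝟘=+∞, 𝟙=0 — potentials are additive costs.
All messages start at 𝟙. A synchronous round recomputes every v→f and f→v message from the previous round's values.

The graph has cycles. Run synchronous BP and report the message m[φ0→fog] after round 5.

init: all messages = 𝟙 over 2 values
r1 m[φ0→fog] = [4, 0]
r1 m[φ0→slip] = [0, 3]
r1 m[φ1→slip] = [1, 0]
r1 m[φ1→sprk] = [0, 8]
r1 m[φ2→fog] = [5, 2]
r1 m[φ2→cld] = [2, 5]
r1 m[φ3→wind] = [4, 1]
r1 m[φ3→sprk] = [1, 4]
r1 m[φ4→fog] = [6, 5]
r1 m[φ4→rain] = [6, 5]
r1 m[φ5→sun] = [0, 7]
r1 m[φ5→slip] = [3, 0]
r1 m[φ6→wind] = [3, 5]
r1 m[φ6→wet] = [5, 3]
r1 m[φ7→fog] = [5, 2]
r1 m[φ7→slip] = [5, 2]
r1 m[fog→φ0] = [0, 0]
r1 m[fog→φ2] = [0, 0]
r1 m[fog→φ4] = [0, 0]
r1 m[fog→φ7] = [0, 0]
r1 m[wind→φ3] = [0, 0]
r1 m[wind→φ6] = [0, 0]
r1 m[sun→φ5] = [0, 0]
r1 m[slip→φ0] = [0, 0]
r1 m[slip→φ1] = [0, 0]
r1 m[slip→φ5] = [0, 0]
r1 m[slip→φ7] = [0, 0]
r1 m[sprk→φ1] = [0, 0]
r1 m[sprk→φ3] = [0, 0]
r1 m[rain→φ4] = [0, 0]
r1 m[cld→φ2] = [0, 0]
r1 m[wet→φ6] = [0, 0]
r2 m[φ0→fog] = [4, 0]
r2 m[φ0→slip] = [0, 3]
r2 m[φ1→slip] = [1, 0]
r2 m[φ1→sprk] = [0, 8]
r2 m[φ2→fog] = [5, 2]
r2 m[φ2→cld] = [2, 5]
r2 m[φ3→wind] = [4, 1]
r2 m[φ3→sprk] = [1, 4]
r2 m[φ4→fog] = [6, 5]
r2 m[φ4→rain] = [6, 5]
r2 m[φ5→sun] = [0, 7]
r2 m[φ5→slip] = [3, 0]
r2 m[φ6→wind] = [3, 5]
r2 m[φ6→wet] = [5, 3]
r2 m[φ7→fog] = [5, 2]
r2 m[φ7→slip] = [5, 2]
r2 m[fog→φ0] = [16, 9]
r2 m[fog→φ2] = [15, 7]
r2 m[fog→φ4] = [14, 4]
r2 m[fog→φ7] = [15, 7]
r2 m[wind→φ3] = [3, 5]
r2 m[wind→φ6] = [4, 1]
r2 m[sun→φ5] = [0, 0]
r2 m[slip→φ0] = [9, 2]
r2 m[slip→φ1] = [8, 5]
r2 m[slip→φ5] = [6, 5]
r2 m[slip→φ7] = [4, 3]
r2 m[sprk→φ1] = [1, 4]
r2 m[sprk→φ3] = [0, 8]
r2 m[rain→φ4] = [0, 0]
r2 m[cld→φ2] = [0, 0]
r2 m[wet→φ6] = [0, 0]
r3 m[φ0→fog] = [6, 5]
r3 m[φ0→slip] = [9, 12]
r3 m[φ1→slip] = [2, 1]
r3 m[φ1→sprk] = [5, 13]
r3 m[φ2→fog] = [5, 2]
r3 m[φ2→cld] = [9, 15]
r3 m[φ3→wind] = [9, 1]
r3 m[φ3→sprk] = [6, 7]
r3 m[φ4→fog] = [6, 5]
r3 m[φ4→rain] = [10, 9]
r3 m[φ5→sun] = [5, 12]
r3 m[φ5→slip] = [3, 0]
r3 m[φ6→wind] = [3, 5]
r3 m[φ6→wet] = [6, 7]
r3 m[φ7→fog] = [8, 5]
r3 m[φ7→slip] = [16, 9]
r3 m[fog→φ0] = [16, 9]
r3 m[fog→φ2] = [15, 7]
r3 m[fog→φ4] = [14, 4]
r3 m[fog→φ7] = [15, 7]
r3 m[wind→φ3] = [3, 5]
r3 m[wind→φ6] = [4, 1]
r3 m[sun→φ5] = [0, 0]
r3 m[slip→φ0] = [9, 2]
r3 m[slip→φ1] = [8, 5]
r3 m[slip→φ5] = [6, 5]
r3 m[slip→φ7] = [4, 3]
r3 m[sprk→φ1] = [1, 4]
r3 m[sprk→φ3] = [0, 8]
r3 m[rain→φ4] = [0, 0]
r3 m[cld→φ2] = [0, 0]
r3 m[wet→φ6] = [0, 0]
r4 m[φ0→fog] = [6, 5]
r4 m[φ0→slip] = [9, 12]
r4 m[φ1→slip] = [2, 1]
r4 m[φ1→sprk] = [5, 13]
r4 m[φ2→fog] = [5, 2]
r4 m[φ2→cld] = [9, 15]
r4 m[φ3→wind] = [9, 1]
r4 m[φ3→sprk] = [6, 7]
r4 m[φ4→fog] = [6, 5]
r4 m[φ4→rain] = [10, 9]
r4 m[φ5→sun] = [5, 12]
r4 m[φ5→slip] = [3, 0]
r4 m[φ6→wind] = [3, 5]
r4 m[φ6→wet] = [6, 7]
r4 m[φ7→fog] = [8, 5]
r4 m[φ7→slip] = [16, 9]
r4 m[fog→φ0] = [19, 12]
r4 m[fog→φ2] = [20, 15]
r4 m[fog→φ4] = [19, 12]
r4 m[fog→φ7] = [17, 12]
r4 m[wind→φ3] = [3, 5]
r4 m[wind→φ6] = [9, 1]
r4 m[sun→φ5] = [0, 0]
r4 m[slip→φ0] = [21, 10]
r4 m[slip→φ1] = [28, 21]
r4 m[slip→φ5] = [27, 22]
r4 m[slip→φ7] = [14, 13]
r4 m[sprk→φ1] = [6, 7]
r4 m[sprk→φ3] = [5, 13]
r4 m[rain→φ4] = [0, 0]
r4 m[cld→φ2] = [0, 0]
r4 m[wet→φ6] = [0, 0]
r5 m[φ0→fog] = [14, 13]
r5 m[φ0→slip] = [12, 15]
r5 m[φ1→slip] = [7, 6]
r5 m[φ1→sprk] = [21, 29]
r5 m[φ2→fog] = [5, 2]
r5 m[φ2→cld] = [17, 23]
r5 m[φ3→wind] = [14, 6]
r5 m[φ3→sprk] = [6, 7]
r5 m[φ4→fog] = [6, 5]
r5 m[φ4→rain] = [18, 17]
r5 m[φ5→sun] = [22, 29]
r5 m[φ5→slip] = [3, 0]
r5 m[φ6→wind] = [3, 5]
r5 m[φ6→wet] = [6, 9]
r5 m[φ7→fog] = [18, 15]
r5 m[φ7→slip] = [21, 14]
r5 m[fog→φ0] = [19, 12]
r5 m[fog→φ2] = [20, 15]
r5 m[fog→φ4] = [19, 12]
r5 m[fog→φ7] = [17, 12]
r5 m[wind→φ3] = [3, 5]
r5 m[wind→φ6] = [9, 1]
r5 m[sun→φ5] = [0, 0]
r5 m[slip→φ0] = [21, 10]
r5 m[slip→φ1] = [28, 21]
r5 m[slip→φ5] = [27, 22]
r5 m[slip→φ7] = [14, 13]
r5 m[sprk→φ1] = [6, 7]
r5 m[sprk→φ3] = [5, 13]
r5 m[rain→φ4] = [0, 0]
r5 m[cld→φ2] = [0, 0]
r5 m[wet→φ6] = [0, 0]

message @ round 5 = [14, 13]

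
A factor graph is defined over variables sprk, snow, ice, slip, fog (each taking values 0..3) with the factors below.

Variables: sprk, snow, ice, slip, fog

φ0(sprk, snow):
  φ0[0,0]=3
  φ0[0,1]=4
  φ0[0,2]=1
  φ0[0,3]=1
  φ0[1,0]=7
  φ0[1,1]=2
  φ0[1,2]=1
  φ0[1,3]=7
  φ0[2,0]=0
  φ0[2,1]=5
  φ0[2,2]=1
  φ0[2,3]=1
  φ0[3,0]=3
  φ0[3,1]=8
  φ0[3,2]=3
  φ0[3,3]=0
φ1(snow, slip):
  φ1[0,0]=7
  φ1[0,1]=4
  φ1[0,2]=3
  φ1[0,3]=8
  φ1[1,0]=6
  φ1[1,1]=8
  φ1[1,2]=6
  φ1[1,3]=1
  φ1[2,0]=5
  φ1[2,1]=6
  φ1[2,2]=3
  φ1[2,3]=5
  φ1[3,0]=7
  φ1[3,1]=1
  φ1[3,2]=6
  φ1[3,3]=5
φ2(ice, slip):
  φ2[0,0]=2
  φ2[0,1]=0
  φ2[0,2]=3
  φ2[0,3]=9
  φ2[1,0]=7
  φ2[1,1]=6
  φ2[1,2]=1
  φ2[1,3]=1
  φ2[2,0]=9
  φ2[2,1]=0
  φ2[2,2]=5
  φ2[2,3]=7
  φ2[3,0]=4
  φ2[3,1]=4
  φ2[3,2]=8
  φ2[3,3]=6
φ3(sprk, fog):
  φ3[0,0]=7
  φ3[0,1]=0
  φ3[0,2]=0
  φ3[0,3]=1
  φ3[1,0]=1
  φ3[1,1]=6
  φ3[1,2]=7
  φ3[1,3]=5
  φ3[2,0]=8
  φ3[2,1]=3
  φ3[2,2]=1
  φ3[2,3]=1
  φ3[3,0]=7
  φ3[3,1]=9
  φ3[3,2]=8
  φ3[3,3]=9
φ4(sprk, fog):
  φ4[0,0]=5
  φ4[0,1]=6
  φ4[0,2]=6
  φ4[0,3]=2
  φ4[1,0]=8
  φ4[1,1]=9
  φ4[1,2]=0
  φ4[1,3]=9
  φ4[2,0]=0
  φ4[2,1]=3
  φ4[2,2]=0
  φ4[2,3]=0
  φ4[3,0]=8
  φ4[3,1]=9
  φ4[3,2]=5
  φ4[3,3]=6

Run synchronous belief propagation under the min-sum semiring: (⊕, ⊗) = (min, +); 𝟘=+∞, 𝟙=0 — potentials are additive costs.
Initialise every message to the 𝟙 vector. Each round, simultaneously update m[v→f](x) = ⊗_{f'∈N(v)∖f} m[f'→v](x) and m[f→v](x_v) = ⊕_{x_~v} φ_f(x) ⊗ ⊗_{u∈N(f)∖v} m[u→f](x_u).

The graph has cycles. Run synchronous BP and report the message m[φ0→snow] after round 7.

init: all messages = 𝟙 over 4 values
r1 m[φ0→sprk] = [1, 1, 0, 0]
r1 m[φ0→snow] = [0, 2, 1, 0]
r1 m[φ1→snow] = [3, 1, 3, 1]
r1 m[φ1→slip] = [5, 1, 3, 1]
r1 m[φ2→ice] = [0, 1, 0, 4]
r1 m[φ2→slip] = [2, 0, 1, 1]
r1 m[φ3→sprk] = [0, 1, 1, 7]
r1 m[φ3→fog] = [1, 0, 0, 1]
r1 m[φ4→sprk] = [2, 0, 0, 5]
r1 m[φ4→fog] = [0, 3, 0, 0]
r1 m[sprk→φ0] = [0, 0, 0, 0]
r1 m[sprk→φ3] = [0, 0, 0, 0]
r1 m[sprk→φ4] = [0, 0, 0, 0]
r1 m[snow→φ0] = [0, 0, 0, 0]
r1 m[snow→φ1] = [0, 0, 0, 0]
r1 m[ice→φ2] = [0, 0, 0, 0]
r1 m[slip→φ1] = [0, 0, 0, 0]
r1 m[slip→φ2] = [0, 0, 0, 0]
r1 m[fog→φ3] = [0, 0, 0, 0]
r1 m[fog→φ4] = [0, 0, 0, 0]
r2 m[φ0→sprk] = [1, 1, 0, 0]
r2 m[φ0→snow] = [0, 2, 1, 0]
r2 m[φ1→snow] = [3, 1, 3, 1]
r2 m[φ1→slip] = [5, 1, 3, 1]
r2 m[φ2→ice] = [0, 1, 0, 4]
r2 m[φ2→slip] = [2, 0, 1, 1]
r2 m[φ3→sprk] = [0, 1, 1, 7]
r2 m[φ3→fog] = [1, 0, 0, 1]
r2 m[φ4→sprk] = [2, 0, 0, 5]
r2 m[φ4→fog] = [0, 3, 0, 0]
r2 m[sprk→φ0] = [2, 1, 1, 12]
r2 m[sprk→φ3] = [3, 1, 0, 5]
r2 m[sprk→φ4] = [1, 2, 1, 7]
r2 m[snow→φ0] = [3, 1, 3, 1]
r2 m[snow→φ1] = [0, 2, 1, 0]
r2 m[ice→φ2] = [0, 0, 0, 0]
r2 m[slip→φ1] = [2, 0, 1, 1]
r2 m[slip→φ2] = [5, 1, 3, 1]
r2 m[fog→φ3] = [0, 3, 0, 0]
r2 m[fog→φ4] = [1, 0, 0, 1]
r3 m[φ0→sprk] = [2, 3, 2, 1]
r3 m[φ0→snow] = [1, 3, 2, 2]
r3 m[φ1→snow] = [4, 2, 4, 1]
r3 m[φ1→slip] = [6, 1, 3, 3]
r3 m[φ2→ice] = [1, 2, 1, 5]
r3 m[φ2→slip] = [2, 0, 1, 1]
r3 m[φ3→sprk] = [0, 1, 1, 7]
r3 m[φ3→fog] = [2, 3, 1, 1]
r3 m[φ4→sprk] = [3, 0, 0, 5]
r3 m[φ4→fog] = [1, 4, 1, 1]
r3 m[sprk→φ0] = [2, 1, 1, 12]
r3 m[sprk→φ3] = [3, 1, 0, 5]
r3 m[sprk→φ4] = [1, 2, 1, 7]
r3 m[snow→φ0] = [3, 1, 3, 1]
r3 m[snow→φ1] = [0, 2, 1, 0]
r3 m[ice→φ2] = [0, 0, 0, 0]
r3 m[slip→φ1] = [2, 0, 1, 1]
r3 m[slip→φ2] = [5, 1, 3, 1]
r3 m[fog→φ3] = [0, 3, 0, 0]
r3 m[fog→φ4] = [1, 0, 0, 1]
r4 m[φ0→sprk] = [2, 3, 2, 1]
r4 m[φ0→snow] = [1, 3, 2, 2]
r4 m[φ1→snow] = [4, 2, 4, 1]
r4 m[φ1→slip] = [6, 1, 3, 3]
r4 m[φ2→ice] = [1, 2, 1, 5]
r4 m[φ2→slip] = [2, 0, 1, 1]
r4 m[φ3→sprk] = [0, 1, 1, 7]
r4 m[φ3→fog] = [2, 3, 1, 1]
r4 m[φ4→sprk] = [3, 0, 0, 5]
r4 m[φ4→fog] = [1, 4, 1, 1]
r4 m[sprk→φ0] = [3, 1, 1, 12]
r4 m[sprk→φ3] = [5, 3, 2, 6]
r4 m[sprk→φ4] = [2, 4, 3, 8]
r4 m[snow→φ0] = [4, 2, 4, 1]
r4 m[snow→φ1] = [1, 3, 2, 2]
r4 m[ice→φ2] = [0, 0, 0, 0]
r4 m[slip→φ1] = [2, 0, 1, 1]
r4 m[slip→φ2] = [6, 1, 3, 3]
r4 m[fog→φ3] = [1, 4, 1, 1]
r4 m[fog→φ4] = [2, 3, 1, 1]
r5 m[φ0→sprk] = [2, 4, 2, 1]
r5 m[φ0→snow] = [1, 3, 2, 2]
r5 m[φ1→snow] = [4, 2, 4, 1]
r5 m[φ1→slip] = [7, 3, 4, 4]
r5 m[φ2→ice] = [1, 4, 1, 5]
r5 m[φ2→slip] = [2, 0, 1, 1]
r5 m[φ3→sprk] = [1, 2, 2, 8]
r5 m[φ3→fog] = [4, 5, 3, 3]
r5 m[φ4→sprk] = [3, 1, 1, 6]
r5 m[φ4→fog] = [3, 6, 3, 3]
r5 m[sprk→φ0] = [3, 1, 1, 12]
r5 m[sprk→φ3] = [5, 3, 2, 6]
r5 m[sprk→φ4] = [2, 4, 3, 8]
r5 m[snow→φ0] = [4, 2, 4, 1]
r5 m[snow→φ1] = [1, 3, 2, 2]
r5 m[ice→φ2] = [0, 0, 0, 0]
r5 m[slip→φ1] = [2, 0, 1, 1]
r5 m[slip→φ2] = [6, 1, 3, 3]
r5 m[fog→φ3] = [1, 4, 1, 1]
r5 m[fog→φ4] = [2, 3, 1, 1]
r6 m[φ0→sprk] = [2, 4, 2, 1]
r6 m[φ0→snow] = [1, 3, 2, 2]
r6 m[φ1→snow] = [4, 2, 4, 1]
r6 m[φ1→slip] = [7, 3, 4, 4]
r6 m[φ2→ice] = [1, 4, 1, 5]
r6 m[φ2→slip] = [2, 0, 1, 1]
r6 m[φ3→sprk] = [1, 2, 2, 8]
r6 m[φ3→fog] = [4, 5, 3, 3]
r6 m[φ4→sprk] = [3, 1, 1, 6]
r6 m[φ4→fog] = [3, 6, 3, 3]
r6 m[sprk→φ0] = [4, 3, 3, 14]
r6 m[sprk→φ3] = [5, 5, 3, 7]
r6 m[sprk→φ4] = [3, 6, 4, 9]
r6 m[snow→φ0] = [4, 2, 4, 1]
r6 m[snow→φ1] = [1, 3, 2, 2]
r6 m[ice→φ2] = [0, 0, 0, 0]
r6 m[slip→φ1] = [2, 0, 1, 1]
r6 m[slip→φ2] = [7, 3, 4, 4]
r6 m[fog→φ3] = [3, 6, 3, 3]
r6 m[fog→φ4] = [4, 5, 3, 3]
r7 m[φ0→sprk] = [2, 4, 2, 1]
r7 m[φ0→snow] = [3, 5, 4, 4]
r7 m[φ1→snow] = [4, 2, 4, 1]
r7 m[φ1→slip] = [7, 3, 4, 4]
r7 m[φ2→ice] = [3, 5, 3, 7]
r7 m[φ2→slip] = [2, 0, 1, 1]
r7 m[φ3→sprk] = [3, 4, 4, 10]
r7 m[φ3→fog] = [6, 5, 4, 4]
r7 m[φ4→sprk] = [5, 3, 3, 8]
r7 m[φ4→fog] = [4, 7, 4, 4]
r7 m[sprk→φ0] = [4, 3, 3, 14]
r7 m[sprk→φ3] = [5, 5, 3, 7]
r7 m[sprk→φ4] = [3, 6, 4, 9]
r7 m[snow→φ0] = [4, 2, 4, 1]
r7 m[snow→φ1] = [1, 3, 2, 2]
r7 m[ice→φ2] = [0, 0, 0, 0]
r7 m[slip→φ1] = [2, 0, 1, 1]
r7 m[slip→φ2] = [7, 3, 4, 4]
r7 m[fog→φ3] = [3, 6, 3, 3]
r7 m[fog→φ4] = [4, 5, 3, 3]

message @ round 7 = [3, 5, 4, 4]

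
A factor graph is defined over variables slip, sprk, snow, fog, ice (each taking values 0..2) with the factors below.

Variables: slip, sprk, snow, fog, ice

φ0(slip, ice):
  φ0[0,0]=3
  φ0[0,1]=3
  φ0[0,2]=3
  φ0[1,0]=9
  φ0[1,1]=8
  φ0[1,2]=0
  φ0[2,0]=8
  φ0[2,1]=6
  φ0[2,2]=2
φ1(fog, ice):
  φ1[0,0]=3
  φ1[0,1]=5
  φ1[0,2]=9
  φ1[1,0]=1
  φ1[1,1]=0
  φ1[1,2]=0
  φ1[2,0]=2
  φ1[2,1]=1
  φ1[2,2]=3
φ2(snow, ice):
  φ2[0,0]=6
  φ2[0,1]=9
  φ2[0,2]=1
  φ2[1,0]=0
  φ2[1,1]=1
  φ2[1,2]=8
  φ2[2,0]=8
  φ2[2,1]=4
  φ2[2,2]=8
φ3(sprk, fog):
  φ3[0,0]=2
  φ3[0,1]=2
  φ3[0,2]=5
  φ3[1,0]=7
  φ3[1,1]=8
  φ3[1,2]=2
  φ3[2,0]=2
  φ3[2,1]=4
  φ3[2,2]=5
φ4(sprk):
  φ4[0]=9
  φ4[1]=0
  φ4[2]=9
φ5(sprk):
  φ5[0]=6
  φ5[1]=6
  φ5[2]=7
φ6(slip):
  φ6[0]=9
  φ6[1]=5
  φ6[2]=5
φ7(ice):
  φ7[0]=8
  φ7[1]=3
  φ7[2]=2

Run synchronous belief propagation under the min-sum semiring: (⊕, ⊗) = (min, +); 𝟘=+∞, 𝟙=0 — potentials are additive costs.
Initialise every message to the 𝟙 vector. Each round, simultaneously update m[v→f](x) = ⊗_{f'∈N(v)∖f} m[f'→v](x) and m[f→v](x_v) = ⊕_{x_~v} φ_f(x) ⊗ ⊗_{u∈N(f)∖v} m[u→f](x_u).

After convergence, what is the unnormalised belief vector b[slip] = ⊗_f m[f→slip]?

b[slip] = [25, 19, 21]

init: all messages = 𝟙 over 3 values
r1 m[φ0→slip] = [3, 0, 2]
r1 m[φ0→ice] = [3, 3, 0]
r1 m[φ1→fog] = [3, 0, 1]
r1 m[φ1→ice] = [1, 0, 0]
r1 m[φ2→snow] = [1, 0, 4]
r1 m[φ2→ice] = [0, 1, 1]
r1 m[φ3→sprk] = [2, 2, 2]
r1 m[φ3→fog] = [2, 2, 2]
r1 m[φ4→sprk] = [9, 0, 9]
r1 m[φ5→sprk] = [6, 6, 7]
r1 m[φ6→slip] = [9, 5, 5]
r1 m[φ7→ice] = [8, 3, 2]
r1 m[slip→φ0] = [0, 0, 0]
r1 m[slip→φ6] = [0, 0, 0]
r1 m[sprk→φ3] = [0, 0, 0]
r1 m[sprk→φ4] = [0, 0, 0]
r1 m[sprk→φ5] = [0, 0, 0]
r1 m[snow→φ2] = [0, 0, 0]
r1 m[fog→φ1] = [0, 0, 0]
r1 m[fog→φ3] = [0, 0, 0]
r1 m[ice→φ0] = [0, 0, 0]
r1 m[ice→φ1] = [0, 0, 0]
r1 m[ice→φ2] = [0, 0, 0]
r1 m[ice→φ7] = [0, 0, 0]
r2 m[φ0→slip] = [3, 0, 2]
r2 m[φ0→ice] = [3, 3, 0]
r2 m[φ1→fog] = [3, 0, 1]
r2 m[φ1→ice] = [1, 0, 0]
r2 m[φ2→snow] = [1, 0, 4]
r2 m[φ2→ice] = [0, 1, 1]
r2 m[φ3→sprk] = [2, 2, 2]
r2 m[φ3→fog] = [2, 2, 2]
r2 m[φ4→sprk] = [9, 0, 9]
r2 m[φ5→sprk] = [6, 6, 7]
r2 m[φ6→slip] = [9, 5, 5]
r2 m[φ7→ice] = [8, 3, 2]
r2 m[slip→φ0] = [9, 5, 5]
r2 m[slip→φ6] = [3, 0, 2]
r2 m[sprk→φ3] = [15, 6, 16]
r2 m[sprk→φ4] = [8, 8, 9]
r2 m[sprk→φ5] = [11, 2, 11]
r2 m[snow→φ2] = [0, 0, 0]
r2 m[fog→φ1] = [2, 2, 2]
r2 m[fog→φ3] = [3, 0, 1]
r2 m[ice→φ0] = [9, 4, 3]
r2 m[ice→φ1] = [11, 7, 3]
r2 m[ice→φ2] = [12, 6, 2]
r2 m[ice→φ7] = [4, 4, 1]
r3 m[φ0→slip] = [6, 3, 5]
r3 m[φ0→ice] = [12, 11, 5]
r3 m[φ1→fog] = [12, 3, 6]
r3 m[φ1→ice] = [3, 2, 2]
r3 m[φ2→snow] = [3, 7, 10]
r3 m[φ2→ice] = [0, 1, 1]
r3 m[φ3→sprk] = [2, 3, 4]
r3 m[φ3→fog] = [13, 14, 8]
r3 m[φ4→sprk] = [9, 0, 9]
r3 m[φ5→sprk] = [6, 6, 7]
r3 m[φ6→slip] = [9, 5, 5]
r3 m[φ7→ice] = [8, 3, 2]
r3 m[slip→φ0] = [9, 5, 5]
r3 m[slip→φ6] = [3, 0, 2]
r3 m[sprk→φ3] = [15, 6, 16]
r3 m[sprk→φ4] = [8, 8, 9]
r3 m[sprk→φ5] = [11, 2, 11]
r3 m[snow→φ2] = [0, 0, 0]
r3 m[fog→φ1] = [2, 2, 2]
r3 m[fog→φ3] = [3, 0, 1]
r3 m[ice→φ0] = [9, 4, 3]
r3 m[ice→φ1] = [11, 7, 3]
r3 m[ice→φ2] = [12, 6, 2]
r3 m[ice→φ7] = [4, 4, 1]
r4 m[φ0→slip] = [6, 3, 5]
r4 m[φ0→ice] = [12, 11, 5]
r4 m[φ1→fog] = [12, 3, 6]
r4 m[φ1→ice] = [3, 2, 2]
r4 m[φ2→snow] = [3, 7, 10]
r4 m[φ2→ice] = [0, 1, 1]
r4 m[φ3→sprk] = [2, 3, 4]
r4 m[φ3→fog] = [13, 14, 8]
r4 m[φ4→sprk] = [9, 0, 9]
r4 m[φ5→sprk] = [6, 6, 7]
r4 m[φ6→slip] = [9, 5, 5]
r4 m[φ7→ice] = [8, 3, 2]
r4 m[slip→φ0] = [9, 5, 5]
r4 m[slip→φ6] = [6, 3, 5]
r4 m[sprk→φ3] = [15, 6, 16]
r4 m[sprk→φ4] = [8, 9, 11]
r4 m[sprk→φ5] = [11, 3, 13]
r4 m[snow→φ2] = [0, 0, 0]
r4 m[fog→φ1] = [13, 14, 8]
r4 m[fog→φ3] = [12, 3, 6]
r4 m[ice→φ0] = [11, 6, 5]
r4 m[ice→φ1] = [20, 15, 8]
r4 m[ice→φ2] = [23, 16, 9]
r4 m[ice→φ7] = [15, 14, 8]
r5 m[φ0→slip] = [8, 5, 7]
r5 m[φ0→ice] = [12, 11, 5]
r5 m[φ1→fog] = [17, 8, 11]
r5 m[φ1→ice] = [10, 9, 11]
r5 m[φ2→snow] = [10, 17, 17]
r5 m[φ2→ice] = [0, 1, 1]
r5 m[φ3→sprk] = [5, 8, 7]
r5 m[φ3→fog] = [13, 14, 8]
r5 m[φ4→sprk] = [9, 0, 9]
r5 m[φ5→sprk] = [6, 6, 7]
r5 m[φ6→slip] = [9, 5, 5]
r5 m[φ7→ice] = [8, 3, 2]
r5 m[slip→φ0] = [9, 5, 5]
r5 m[slip→φ6] = [6, 3, 5]
r5 m[sprk→φ3] = [15, 6, 16]
r5 m[sprk→φ4] = [8, 9, 11]
r5 m[sprk→φ5] = [11, 3, 13]
r5 m[snow→φ2] = [0, 0, 0]
r5 m[fog→φ1] = [13, 14, 8]
r5 m[fog→φ3] = [12, 3, 6]
r5 m[ice→φ0] = [11, 6, 5]
r5 m[ice→φ1] = [20, 15, 8]
r5 m[ice→φ2] = [23, 16, 9]
r5 m[ice→φ7] = [15, 14, 8]
r6 m[φ0→slip] = [8, 5, 7]
r6 m[φ0→ice] = [12, 11, 5]
r6 m[φ1→fog] = [17, 8, 11]
r6 m[φ1→ice] = [10, 9, 11]
r6 m[φ2→snow] = [10, 17, 17]
r6 m[φ2→ice] = [0, 1, 1]
r6 m[φ3→sprk] = [5, 8, 7]
r6 m[φ3→fog] = [13, 14, 8]
r6 m[φ4→sprk] = [9, 0, 9]
r6 m[φ5→sprk] = [6, 6, 7]
r6 m[φ6→slip] = [9, 5, 5]
r6 m[φ7→ice] = [8, 3, 2]
r6 m[slip→φ0] = [9, 5, 5]
r6 m[slip→φ6] = [8, 5, 7]
r6 m[sprk→φ3] = [15, 6, 16]
r6 m[sprk→φ4] = [11, 14, 14]
r6 m[sprk→φ5] = [14, 8, 16]
r6 m[snow→φ2] = [0, 0, 0]
r6 m[fog→φ1] = [13, 14, 8]
r6 m[fog→φ3] = [17, 8, 11]
r6 m[ice→φ0] = [18, 13, 14]
r6 m[ice→φ1] = [20, 15, 8]
r6 m[ice→φ2] = [30, 23, 18]
r6 m[ice→φ7] = [22, 21, 17]
r7 m[φ0→slip] = [16, 14, 16]
r7 m[φ0→ice] = [12, 11, 5]
r7 m[φ1→fog] = [17, 8, 11]
r7 m[φ1→ice] = [10, 9, 11]
r7 m[φ2→snow] = [19, 24, 26]
r7 m[φ2→ice] = [0, 1, 1]
r7 m[φ3→sprk] = [10, 13, 12]
r7 m[φ3→fog] = [13, 14, 8]
r7 m[φ4→sprk] = [9, 0, 9]
r7 m[φ5→sprk] = [6, 6, 7]
r7 m[φ6→slip] = [9, 5, 5]
r7 m[φ7→ice] = [8, 3, 2]
r7 m[slip→φ0] = [9, 5, 5]
r7 m[slip→φ6] = [8, 5, 7]
r7 m[sprk→φ3] = [15, 6, 16]
r7 m[sprk→φ4] = [11, 14, 14]
r7 m[sprk→φ5] = [14, 8, 16]
r7 m[snow→φ2] = [0, 0, 0]
r7 m[fog→φ1] = [13, 14, 8]
r7 m[fog→φ3] = [17, 8, 11]
r7 m[ice→φ0] = [18, 13, 14]
r7 m[ice→φ1] = [20, 15, 8]
r7 m[ice→φ2] = [30, 23, 18]
r7 m[ice→φ7] = [22, 21, 17]
r8 m[φ0→slip] = [16, 14, 16]
r8 m[φ0→ice] = [12, 11, 5]
r8 m[φ1→fog] = [17, 8, 11]
r8 m[φ1→ice] = [10, 9, 11]
r8 m[φ2→snow] = [19, 24, 26]
r8 m[φ2→ice] = [0, 1, 1]
r8 m[φ3→sprk] = [10, 13, 12]
r8 m[φ3→fog] = [13, 14, 8]
r8 m[φ4→sprk] = [9, 0, 9]
r8 m[φ5→sprk] = [6, 6, 7]
r8 m[φ6→slip] = [9, 5, 5]
r8 m[φ7→ice] = [8, 3, 2]
r8 m[slip→φ0] = [9, 5, 5]
r8 m[slip→φ6] = [16, 14, 16]
r8 m[sprk→φ3] = [15, 6, 16]
r8 m[sprk→φ4] = [16, 19, 19]
r8 m[sprk→φ5] = [19, 13, 21]
r8 m[snow→φ2] = [0, 0, 0]
r8 m[fog→φ1] = [13, 14, 8]
r8 m[fog→φ3] = [17, 8, 11]
r8 m[ice→φ0] = [18, 13, 14]
r8 m[ice→φ1] = [20, 15, 8]
r8 m[ice→φ2] = [30, 23, 18]
r8 m[ice→φ7] = [22, 21, 17]
r9 m[φ0→slip] = [16, 14, 16]
r9 m[φ0→ice] = [12, 11, 5]
r9 m[φ1→fog] = [17, 8, 11]
r9 m[φ1→ice] = [10, 9, 11]
r9 m[φ2→snow] = [19, 24, 26]
r9 m[φ2→ice] = [0, 1, 1]
r9 m[φ3→sprk] = [10, 13, 12]
r9 m[φ3→fog] = [13, 14, 8]
r9 m[φ4→sprk] = [9, 0, 9]
r9 m[φ5→sprk] = [6, 6, 7]
r9 m[φ6→slip] = [9, 5, 5]
r9 m[φ7→ice] = [8, 3, 2]
r9 m[slip→φ0] = [9, 5, 5]
r9 m[slip→φ6] = [16, 14, 16]
r9 m[sprk→φ3] = [15, 6, 16]
r9 m[sprk→φ4] = [16, 19, 19]
r9 m[sprk→φ5] = [19, 13, 21]
r9 m[snow→φ2] = [0, 0, 0]
r9 m[fog→φ1] = [13, 14, 8]
r9 m[fog→φ3] = [17, 8, 11]
r9 m[ice→φ0] = [18, 13, 14]
r9 m[ice→φ1] = [20, 15, 8]
r9 m[ice→φ2] = [30, 23, 18]
r9 m[ice→φ7] = [22, 21, 17]
fixed point reached at round 9
b[slip] = ⊗ incoming = [25, 19, 21]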